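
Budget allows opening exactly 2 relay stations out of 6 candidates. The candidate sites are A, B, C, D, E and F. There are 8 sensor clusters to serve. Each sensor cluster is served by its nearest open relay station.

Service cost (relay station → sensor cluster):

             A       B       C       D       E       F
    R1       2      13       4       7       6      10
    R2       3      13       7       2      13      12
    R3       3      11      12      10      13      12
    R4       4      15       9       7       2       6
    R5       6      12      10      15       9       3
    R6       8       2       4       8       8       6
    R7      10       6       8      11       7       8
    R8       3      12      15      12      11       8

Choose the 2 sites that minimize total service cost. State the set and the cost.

Choose A and B; total service cost 29.

With exactly 2 open, each sensor cluster uses its cheapest among the chosen.
{A, B}: R1→A 2, R2→A 3, R3→A 3, R4→A 4, R5→A 6, R6→B 2, R7→B 6, R8→A 3. Service cost 29.
{A, F}: service cost 32
{A, C}: service cost 33
Among all 15 size-2 choices, {A, B} is lowest.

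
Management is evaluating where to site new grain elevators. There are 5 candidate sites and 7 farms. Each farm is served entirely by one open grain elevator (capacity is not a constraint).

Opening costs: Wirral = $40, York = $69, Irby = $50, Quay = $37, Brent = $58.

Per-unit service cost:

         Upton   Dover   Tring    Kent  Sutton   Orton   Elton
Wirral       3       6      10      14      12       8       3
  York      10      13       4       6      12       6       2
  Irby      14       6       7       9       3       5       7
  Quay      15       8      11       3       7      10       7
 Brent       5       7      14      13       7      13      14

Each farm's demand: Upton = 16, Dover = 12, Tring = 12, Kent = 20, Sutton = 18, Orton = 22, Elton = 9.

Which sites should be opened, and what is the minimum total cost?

For any fixed open set, each farm goes to its cheapest open site; total = fixed + service.
{Wirral, Irby, Quay}: Upton→Wirral 3·16=48, Dover→Wirral 6·12=72, Tring→Irby 7·12=84, Kent→Quay 3·20=60, Sutton→Irby 3·18=54, Orton→Irby 5·22=110, Elton→Wirral 3·9=27. Service 455; fixed 127; total 582.
{Wirral, York, Irby, Quay}: Upton→Wirral 3·16=48, Dover→Wirral 6·12=72, Tring→York 4·12=48, Kent→Quay 3·20=60, Sutton→Irby 3·18=54, Orton→Irby 5·22=110, Elton→York 2·9=18. Service 410; fixed 196; total 606.
{Wirral, York, Irby}: service 470 + fixed 159 = 629
{Wirral, York, Irby, Quay, Brent}: Upton→Wirral 3·16=48, Dover→Wirral 6·12=72, Tring→York 4·12=48, Kent→Quay 3·20=60, Sutton→Irby 3·18=54, Orton→Irby 5·22=110, Elton→York 2·9=18. Service 410; fixed 254; total 664.
No other subset beats 582.

Open Wirral, Irby and Quay; minimum total cost 582.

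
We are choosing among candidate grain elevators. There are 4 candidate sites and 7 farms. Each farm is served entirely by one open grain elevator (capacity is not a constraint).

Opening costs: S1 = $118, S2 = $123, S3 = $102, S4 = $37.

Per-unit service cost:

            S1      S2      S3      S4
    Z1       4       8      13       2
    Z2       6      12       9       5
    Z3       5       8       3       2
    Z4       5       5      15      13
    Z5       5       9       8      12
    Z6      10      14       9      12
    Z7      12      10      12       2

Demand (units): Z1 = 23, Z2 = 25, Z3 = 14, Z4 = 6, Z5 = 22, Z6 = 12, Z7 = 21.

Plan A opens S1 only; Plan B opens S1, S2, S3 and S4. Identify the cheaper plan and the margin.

Plan B is cheaper by 73.

Plan A: {S1}: Z1→S1 4·23=92, Z2→S1 6·25=150, Z3→S1 5·14=70, Z4→S1 5·6=30, Z5→S1 5·22=110, Z6→S1 10·12=120, Z7→S1 12·21=252. Service 824; fixed 118; total 942.
Plan B: {S1, S2, S3, S4}: Z1→S4 2·23=46, Z2→S4 5·25=125, Z3→S4 2·14=28, Z4→S1 5·6=30, Z5→S1 5·22=110, Z6→S3 9·12=108, Z7→S4 2·21=42. Service 489; fixed 380; total 869.
Difference: |942 − 869| = 73.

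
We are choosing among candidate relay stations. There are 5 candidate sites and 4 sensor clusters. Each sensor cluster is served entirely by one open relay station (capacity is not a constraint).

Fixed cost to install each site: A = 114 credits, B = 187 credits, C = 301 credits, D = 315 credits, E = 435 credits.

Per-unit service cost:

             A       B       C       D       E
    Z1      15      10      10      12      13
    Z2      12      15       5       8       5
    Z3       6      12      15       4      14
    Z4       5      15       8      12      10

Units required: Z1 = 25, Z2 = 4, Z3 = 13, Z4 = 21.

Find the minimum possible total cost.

For any fixed open set, each sensor cluster goes to its cheapest open site; total = fixed + service.
{A}: Z1→A 15·25=375, Z2→A 12·4=48, Z3→A 6·13=78, Z4→A 5·21=105. Service 606; fixed 114; total 720.
{A, B}: service 481 + fixed 301 = 782
{A, C}: service 453 + fixed 415 = 868
{A, B, C, D, E}: service 427 + fixed 1352 = 1779
No other subset beats 720.

Minimum total cost: 720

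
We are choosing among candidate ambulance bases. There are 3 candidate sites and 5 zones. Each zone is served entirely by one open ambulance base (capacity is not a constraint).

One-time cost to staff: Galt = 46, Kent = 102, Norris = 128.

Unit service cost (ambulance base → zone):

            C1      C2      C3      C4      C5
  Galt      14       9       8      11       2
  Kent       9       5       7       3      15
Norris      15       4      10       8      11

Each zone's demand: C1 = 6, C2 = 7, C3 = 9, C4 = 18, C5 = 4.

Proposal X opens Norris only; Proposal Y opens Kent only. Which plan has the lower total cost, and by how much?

Proposal Y is cheaper by 156.

Proposal X: {Norris}: C1→Norris 15·6=90, C2→Norris 4·7=28, C3→Norris 10·9=90, C4→Norris 8·18=144, C5→Norris 11·4=44. Service 396; fixed 128; total 524.
Proposal Y: {Kent}: C1→Kent 9·6=54, C2→Kent 5·7=35, C3→Kent 7·9=63, C4→Kent 3·18=54, C5→Kent 15·4=60. Service 266; fixed 102; total 368.
Difference: |524 − 368| = 156.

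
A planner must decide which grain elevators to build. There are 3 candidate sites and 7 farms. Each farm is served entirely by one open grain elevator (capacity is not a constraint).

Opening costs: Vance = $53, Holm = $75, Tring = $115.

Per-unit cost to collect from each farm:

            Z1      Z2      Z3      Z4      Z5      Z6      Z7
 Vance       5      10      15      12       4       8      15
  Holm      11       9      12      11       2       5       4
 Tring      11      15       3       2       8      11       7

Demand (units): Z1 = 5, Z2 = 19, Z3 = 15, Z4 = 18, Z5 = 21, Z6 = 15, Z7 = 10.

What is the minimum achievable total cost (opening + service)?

Minimum total cost: 654

For any fixed open set, each farm goes to its cheapest open site; total = fixed + service.
{Holm, Tring}: Z1→Holm 11·5=55, Z2→Holm 9·19=171, Z3→Tring 3·15=45, Z4→Tring 2·18=36, Z5→Holm 2·21=42, Z6→Holm 5·15=75, Z7→Holm 4·10=40. Service 464; fixed 190; total 654.
{Vance, Holm, Tring}: Z1→Vance 5·5=25, Z2→Holm 9·19=171, Z3→Tring 3·15=45, Z4→Tring 2·18=36, Z5→Holm 2·21=42, Z6→Holm 5·15=75, Z7→Holm 4·10=40. Service 434; fixed 243; total 677.
{Vance, Tring}: service 570 + fixed 168 = 738
{Vance}: Z1→Vance 5·5=25, Z2→Vance 10·19=190, Z3→Vance 15·15=225, Z4→Vance 12·18=216, Z5→Vance 4·21=84, Z6→Vance 8·15=120, Z7→Vance 15·10=150. Service 1010; fixed 53; total 1063.
No other subset beats 654.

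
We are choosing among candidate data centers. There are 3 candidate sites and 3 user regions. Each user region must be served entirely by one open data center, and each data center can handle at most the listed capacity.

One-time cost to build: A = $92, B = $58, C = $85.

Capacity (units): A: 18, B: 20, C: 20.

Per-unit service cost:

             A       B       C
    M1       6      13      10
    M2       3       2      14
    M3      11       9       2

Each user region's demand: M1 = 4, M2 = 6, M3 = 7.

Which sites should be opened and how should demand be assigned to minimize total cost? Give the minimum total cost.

Open {B}: M1→B 13·4=52, M2→B 2·6=12, M3→B 9·7=63.
Loads: B carries 17/20. Service 127; fixed 58; total 185.
Next best feasible plan costs 209.

Minimum total cost: 185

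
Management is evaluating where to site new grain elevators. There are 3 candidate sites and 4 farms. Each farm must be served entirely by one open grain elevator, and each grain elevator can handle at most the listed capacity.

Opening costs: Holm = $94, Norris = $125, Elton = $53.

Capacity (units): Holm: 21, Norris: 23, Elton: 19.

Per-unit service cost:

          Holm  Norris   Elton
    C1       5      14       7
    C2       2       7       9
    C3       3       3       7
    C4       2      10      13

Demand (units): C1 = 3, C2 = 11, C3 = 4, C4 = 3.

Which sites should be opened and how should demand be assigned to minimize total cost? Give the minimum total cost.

Minimum total cost: 149

Open {Holm}: C1→Holm 5·3=15, C2→Holm 2·11=22, C3→Holm 3·4=12, C4→Holm 2·3=6.
Loads: Holm carries 21/21. Service 55; fixed 94; total 149.
Next best feasible plan costs 202.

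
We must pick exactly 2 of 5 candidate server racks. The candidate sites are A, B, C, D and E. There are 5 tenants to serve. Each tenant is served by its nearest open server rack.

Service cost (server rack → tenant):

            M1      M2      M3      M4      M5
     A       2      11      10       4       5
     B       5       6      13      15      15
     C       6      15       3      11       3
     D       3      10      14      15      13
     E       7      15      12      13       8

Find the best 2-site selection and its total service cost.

With exactly 2 open, each tenant uses its cheapest among the chosen.
{A, C}: M1→A 2, M2→A 11, M3→C 3, M4→A 4, M5→C 3. Service cost 23.
{A, B}: service cost 27
{B, C}: service cost 28
Among all 10 size-2 choices, {A, C} is lowest.

Choose A and C; total service cost 23.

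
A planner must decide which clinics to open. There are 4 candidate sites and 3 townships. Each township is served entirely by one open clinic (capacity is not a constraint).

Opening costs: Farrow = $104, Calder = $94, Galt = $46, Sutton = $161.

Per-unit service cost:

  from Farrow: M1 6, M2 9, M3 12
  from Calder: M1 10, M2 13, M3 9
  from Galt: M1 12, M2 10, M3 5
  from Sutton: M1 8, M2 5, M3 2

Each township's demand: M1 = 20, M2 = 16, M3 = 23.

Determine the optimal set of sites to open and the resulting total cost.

Open Sutton only; minimum total cost 447.

For any fixed open set, each township goes to its cheapest open site; total = fixed + service.
{Sutton}: M1→Sutton 8·20=160, M2→Sutton 5·16=80, M3→Sutton 2·23=46. Service 286; fixed 161; total 447.
{Galt, Sutton}: service 286 + fixed 207 = 493
{Farrow, Sutton}: service 246 + fixed 265 = 511
{Farrow, Calder, Galt, Sutton}: service 246 + fixed 405 = 651
No other subset beats 447.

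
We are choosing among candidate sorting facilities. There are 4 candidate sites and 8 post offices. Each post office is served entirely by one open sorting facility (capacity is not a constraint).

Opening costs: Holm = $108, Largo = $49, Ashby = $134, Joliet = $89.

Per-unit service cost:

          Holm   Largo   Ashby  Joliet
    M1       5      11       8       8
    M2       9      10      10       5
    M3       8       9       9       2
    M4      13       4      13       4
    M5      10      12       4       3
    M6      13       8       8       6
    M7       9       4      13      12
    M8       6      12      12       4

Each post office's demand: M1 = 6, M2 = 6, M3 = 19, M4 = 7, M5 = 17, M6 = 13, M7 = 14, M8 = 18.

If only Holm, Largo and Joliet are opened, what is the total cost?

Total cost: 629

Each post office is assigned to its cheapest site among the open ones.
{Holm, Largo, Joliet}: M1→Holm 5·6=30, M2→Joliet 5·6=30, M3→Joliet 2·19=38, M4→Largo 4·7=28, M5→Joliet 3·17=51, M6→Joliet 6·13=78, M7→Largo 4·14=56, M8→Joliet 4·18=72. Service 383; fixed 246; total 629.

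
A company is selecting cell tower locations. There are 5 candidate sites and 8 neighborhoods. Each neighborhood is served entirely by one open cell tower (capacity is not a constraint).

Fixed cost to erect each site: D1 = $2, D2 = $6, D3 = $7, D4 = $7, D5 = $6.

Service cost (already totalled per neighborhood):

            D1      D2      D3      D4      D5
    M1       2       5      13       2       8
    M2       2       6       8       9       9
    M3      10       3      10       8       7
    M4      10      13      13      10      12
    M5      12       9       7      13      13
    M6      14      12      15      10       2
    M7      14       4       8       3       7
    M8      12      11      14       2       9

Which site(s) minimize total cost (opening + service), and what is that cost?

For any fixed open set, each neighborhood goes to its cheapest open site; total = fixed + service.
{D1, D2, D4, D5}: M1→D1 2, M2→D1 2, M3→D2 3, M4→D1 10, M5→D2 9, M6→D5 2, M7→D4 3, M8→D4 2. Service 33; fixed 21; total 54.
{D1, D2, D5}: service 41 + fixed 14 = 55
{D1, D4, D5}: service 40 + fixed 15 = 55
{D1, D2, D3, D4, D5}: M1→D1 2, M2→D1 2, M3→D2 3, M4→D1 10, M5→D3 7, M6→D5 2, M7→D4 3, M8→D4 2. Service 31; fixed 28; total 59.
No other subset beats 54.

Open D1, D2, D4 and D5; minimum total cost 54.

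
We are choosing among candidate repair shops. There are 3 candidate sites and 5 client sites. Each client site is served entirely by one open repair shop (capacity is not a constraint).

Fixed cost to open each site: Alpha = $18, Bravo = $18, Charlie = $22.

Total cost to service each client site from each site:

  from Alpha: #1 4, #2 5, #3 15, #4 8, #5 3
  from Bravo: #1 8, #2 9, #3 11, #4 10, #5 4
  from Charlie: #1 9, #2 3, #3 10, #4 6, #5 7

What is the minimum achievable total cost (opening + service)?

Minimum total cost: 53

For any fixed open set, each client site goes to its cheapest open site; total = fixed + service.
{Alpha}: #1→Alpha 4, #2→Alpha 5, #3→Alpha 15, #4→Alpha 8, #5→Alpha 3. Service 35; fixed 18; total 53.
{Charlie}: service 35 + fixed 22 = 57
{Bravo}: #1→Bravo 8, #2→Bravo 9, #3→Bravo 11, #4→Bravo 10, #5→Bravo 4. Service 42; fixed 18; total 60.
{Alpha, Bravo, Charlie}: #1→Alpha 4, #2→Charlie 3, #3→Charlie 10, #4→Charlie 6, #5→Alpha 3. Service 26; fixed 58; total 84.
(All 7 nonempty subsets were checked; Alpha only is lowest.)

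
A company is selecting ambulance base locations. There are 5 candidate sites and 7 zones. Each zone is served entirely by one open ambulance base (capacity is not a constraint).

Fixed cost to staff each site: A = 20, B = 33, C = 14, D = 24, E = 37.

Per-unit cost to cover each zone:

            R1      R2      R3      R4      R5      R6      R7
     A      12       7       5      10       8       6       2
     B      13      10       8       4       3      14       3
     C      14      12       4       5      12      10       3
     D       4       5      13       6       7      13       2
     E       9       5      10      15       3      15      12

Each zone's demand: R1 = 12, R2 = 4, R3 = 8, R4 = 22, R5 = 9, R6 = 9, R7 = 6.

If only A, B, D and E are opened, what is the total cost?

Each zone is assigned to its cheapest site among the open ones.
{A, B, D, E}: R1→D 4·12=48, R2→D 5·4=20, R3→A 5·8=40, R4→B 4·22=88, R5→B 3·9=27, R6→A 6·9=54, R7→A 2·6=12. Service 289; fixed 114; total 403.

Total cost: 403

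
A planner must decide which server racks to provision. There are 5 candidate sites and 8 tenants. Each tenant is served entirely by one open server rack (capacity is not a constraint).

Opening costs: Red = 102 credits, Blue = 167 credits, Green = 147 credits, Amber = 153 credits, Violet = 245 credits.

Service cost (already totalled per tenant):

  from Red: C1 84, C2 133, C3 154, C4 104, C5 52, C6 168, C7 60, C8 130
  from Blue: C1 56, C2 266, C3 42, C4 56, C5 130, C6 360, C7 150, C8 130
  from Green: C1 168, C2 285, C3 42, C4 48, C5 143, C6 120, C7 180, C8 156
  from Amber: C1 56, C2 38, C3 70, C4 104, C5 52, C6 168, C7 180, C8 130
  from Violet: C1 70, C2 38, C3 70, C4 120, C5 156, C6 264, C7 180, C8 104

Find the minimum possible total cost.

For any fixed open set, each tenant goes to its cheapest open site; total = fixed + service.
{Red, Green}: C1→Red 84, C2→Red 133, C3→Green 42, C4→Green 48, C5→Red 52, C6→Green 120, C7→Red 60, C8→Red 130. Service 669; fixed 249; total 918.
{Red, Amber}: C1→Amber 56, C2→Amber 38, C3→Amber 70, C4→Red 104, C5→Red 52, C6→Red 168, C7→Red 60, C8→Red 130. Service 678; fixed 255; total 933.
{Red, Green, Amber}: service 546 + fixed 402 = 948
{Red, Blue, Green, Amber, Violet}: service 520 + fixed 814 = 1334
No other subset beats 918.

Minimum total cost: 918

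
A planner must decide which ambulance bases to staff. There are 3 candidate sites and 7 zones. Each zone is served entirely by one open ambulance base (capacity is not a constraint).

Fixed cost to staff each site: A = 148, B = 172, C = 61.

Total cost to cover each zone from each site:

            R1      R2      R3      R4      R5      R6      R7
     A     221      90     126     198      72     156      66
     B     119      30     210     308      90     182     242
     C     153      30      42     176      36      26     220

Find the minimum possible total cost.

Minimum total cost: 738

For any fixed open set, each zone goes to its cheapest open site; total = fixed + service.
{A, C}: R1→C 153, R2→C 30, R3→C 42, R4→C 176, R5→C 36, R6→C 26, R7→A 66. Service 529; fixed 209; total 738.
{C}: service 683 + fixed 61 = 744
{A, B, C}: service 495 + fixed 381 = 876
(All 7 nonempty subsets were checked; A and C is lowest.)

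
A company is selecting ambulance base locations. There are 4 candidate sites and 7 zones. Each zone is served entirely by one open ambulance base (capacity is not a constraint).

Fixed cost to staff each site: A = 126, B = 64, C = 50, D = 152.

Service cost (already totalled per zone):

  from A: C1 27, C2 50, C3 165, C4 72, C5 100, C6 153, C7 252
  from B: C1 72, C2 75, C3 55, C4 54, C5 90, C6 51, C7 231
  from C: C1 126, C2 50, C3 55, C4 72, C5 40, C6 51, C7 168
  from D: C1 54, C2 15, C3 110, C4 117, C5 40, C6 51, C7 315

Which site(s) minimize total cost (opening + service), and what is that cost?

Open B and C; minimum total cost 604.

For any fixed open set, each zone goes to its cheapest open site; total = fixed + service.
{B, C}: C1→B 72, C2→C 50, C3→B 55, C4→B 54, C5→C 40, C6→B 51, C7→C 168. Service 490; fixed 114; total 604.
{C}: C1→C 126, C2→C 50, C3→C 55, C4→C 72, C5→C 40, C6→C 51, C7→C 168. Service 562; fixed 50; total 612.
{A, C}: service 463 + fixed 176 = 639
{A, B, C, D}: service 410 + fixed 392 = 802
No other subset beats 604.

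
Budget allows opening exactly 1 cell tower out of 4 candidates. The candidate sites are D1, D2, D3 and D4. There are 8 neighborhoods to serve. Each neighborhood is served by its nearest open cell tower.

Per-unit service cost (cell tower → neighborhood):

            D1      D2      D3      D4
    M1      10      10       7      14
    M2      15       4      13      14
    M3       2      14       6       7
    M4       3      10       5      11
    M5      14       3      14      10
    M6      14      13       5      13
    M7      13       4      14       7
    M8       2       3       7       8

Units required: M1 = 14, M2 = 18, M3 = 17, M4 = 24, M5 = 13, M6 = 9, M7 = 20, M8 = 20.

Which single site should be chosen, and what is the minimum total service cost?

With exactly 1 open, each neighborhood uses its cheapest among the chosen.
{D2}: M1→D2 10·14=140, M2→D2 4·18=72, M3→D2 14·17=238, M4→D2 10·24=240, M5→D2 3·13=39, M6→D2 13·9=117, M7→D2 4·20=80, M8→D2 3·20=60. Service cost 986.
{D1}: service cost 1124
{D3}: service cost 1201
Among all 4 size-1 choices, {D2} is lowest.

Choose D2 only; total service cost 986.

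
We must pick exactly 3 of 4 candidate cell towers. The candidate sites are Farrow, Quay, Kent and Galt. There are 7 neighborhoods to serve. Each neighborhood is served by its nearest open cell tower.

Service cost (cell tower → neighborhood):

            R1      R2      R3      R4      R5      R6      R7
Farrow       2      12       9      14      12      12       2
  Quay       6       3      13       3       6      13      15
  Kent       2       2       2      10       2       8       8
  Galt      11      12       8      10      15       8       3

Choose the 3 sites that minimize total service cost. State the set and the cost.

With exactly 3 open, each neighborhood uses its cheapest among the chosen.
{Farrow, Quay, Kent}: R1→Farrow 2, R2→Kent 2, R3→Kent 2, R4→Quay 3, R5→Kent 2, R6→Kent 8, R7→Farrow 2. Service cost 21.
{Quay, Kent, Galt}: service cost 22
{Farrow, Kent, Galt}: service cost 28
Among all 4 size-3 choices, {Farrow, Quay, Kent} is lowest.

Choose Farrow, Quay and Kent; total service cost 21.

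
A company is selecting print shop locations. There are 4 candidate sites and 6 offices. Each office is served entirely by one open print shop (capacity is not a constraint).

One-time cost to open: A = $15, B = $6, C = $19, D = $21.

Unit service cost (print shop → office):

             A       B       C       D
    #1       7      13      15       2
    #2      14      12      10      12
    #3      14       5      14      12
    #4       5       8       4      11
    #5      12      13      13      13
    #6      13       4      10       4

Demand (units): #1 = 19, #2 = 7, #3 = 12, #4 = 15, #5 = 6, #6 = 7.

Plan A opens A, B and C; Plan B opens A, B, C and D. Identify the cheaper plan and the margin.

Plan B is cheaper by 74.

Plan A: {A, B, C}: #1→A 7·19=133, #2→C 10·7=70, #3→B 5·12=60, #4→C 4·15=60, #5→A 12·6=72, #6→B 4·7=28. Service 423; fixed 40; total 463.
Plan B: {A, B, C, D}: #1→D 2·19=38, #2→C 10·7=70, #3→B 5·12=60, #4→C 4·15=60, #5→A 12·6=72, #6→B 4·7=28. Service 328; fixed 61; total 389.
Difference: |463 − 389| = 74.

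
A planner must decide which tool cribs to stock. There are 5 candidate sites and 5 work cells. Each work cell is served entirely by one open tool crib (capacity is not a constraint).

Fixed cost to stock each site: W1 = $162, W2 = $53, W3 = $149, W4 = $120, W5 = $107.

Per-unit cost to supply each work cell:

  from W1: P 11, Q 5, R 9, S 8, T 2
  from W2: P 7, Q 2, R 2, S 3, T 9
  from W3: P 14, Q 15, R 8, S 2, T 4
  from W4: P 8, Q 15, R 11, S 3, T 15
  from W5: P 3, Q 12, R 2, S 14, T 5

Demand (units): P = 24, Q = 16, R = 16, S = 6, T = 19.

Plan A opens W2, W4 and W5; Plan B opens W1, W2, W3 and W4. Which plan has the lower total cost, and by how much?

Plan A is cheaper by 237.

Plan A: {W2, W4, W5}: P→W5 3·24=72, Q→W2 2·16=32, R→W2 2·16=32, S→W2 3·6=18, T→W5 5·19=95. Service 249; fixed 280; total 529.
Plan B: {W1, W2, W3, W4}: P→W2 7·24=168, Q→W2 2·16=32, R→W2 2·16=32, S→W3 2·6=12, T→W1 2·19=38. Service 282; fixed 484; total 766.
Difference: |529 − 766| = 237.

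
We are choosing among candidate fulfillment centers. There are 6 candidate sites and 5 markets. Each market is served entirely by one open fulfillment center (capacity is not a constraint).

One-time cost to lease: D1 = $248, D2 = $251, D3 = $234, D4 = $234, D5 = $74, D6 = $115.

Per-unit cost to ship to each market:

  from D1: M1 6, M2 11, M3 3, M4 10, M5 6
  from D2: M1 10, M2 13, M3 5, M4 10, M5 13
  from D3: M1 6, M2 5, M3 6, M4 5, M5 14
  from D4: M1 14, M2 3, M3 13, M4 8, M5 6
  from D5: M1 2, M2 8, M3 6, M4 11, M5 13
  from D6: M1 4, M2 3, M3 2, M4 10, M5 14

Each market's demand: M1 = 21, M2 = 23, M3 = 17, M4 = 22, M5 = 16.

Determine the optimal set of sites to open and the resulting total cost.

Open D6 only; minimum total cost 746.

For any fixed open set, each market goes to its cheapest open site; total = fixed + service.
{D6}: M1→D6 4·21=84, M2→D6 3·23=69, M3→D6 2·17=34, M4→D6 10·22=220, M5→D6 14·16=224. Service 631; fixed 115; total 746.
{D5, D6}: M1→D5 2·21=42, M2→D6 3·23=69, M3→D6 2·17=34, M4→D6 10·22=220, M5→D5 13·16=208. Service 573; fixed 189; total 762.
{D4, D5}: M1→D5 2·21=42, M2→D4 3·23=69, M3→D5 6·17=102, M4→D4 8·22=176, M5→D4 6·16=96. Service 485; fixed 308; total 793.
{D1, D2, D3, D4, D5, D6}: service 351 + fixed 1156 = 1507
No other subset beats 746.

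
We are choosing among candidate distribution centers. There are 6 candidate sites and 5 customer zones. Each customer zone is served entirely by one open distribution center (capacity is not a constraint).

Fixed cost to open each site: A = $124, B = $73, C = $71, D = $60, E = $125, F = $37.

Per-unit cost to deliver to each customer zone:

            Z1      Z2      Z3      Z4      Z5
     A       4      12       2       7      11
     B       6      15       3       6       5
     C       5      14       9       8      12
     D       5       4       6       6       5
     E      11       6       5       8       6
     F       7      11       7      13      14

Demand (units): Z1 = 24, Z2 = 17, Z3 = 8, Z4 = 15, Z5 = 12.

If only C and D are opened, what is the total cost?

Total cost: 517

Each customer zone is assigned to its cheapest site among the open ones.
{C, D}: Z1→C 5·24=120, Z2→D 4·17=68, Z3→D 6·8=48, Z4→D 6·15=90, Z5→D 5·12=60. Service 386; fixed 131; total 517.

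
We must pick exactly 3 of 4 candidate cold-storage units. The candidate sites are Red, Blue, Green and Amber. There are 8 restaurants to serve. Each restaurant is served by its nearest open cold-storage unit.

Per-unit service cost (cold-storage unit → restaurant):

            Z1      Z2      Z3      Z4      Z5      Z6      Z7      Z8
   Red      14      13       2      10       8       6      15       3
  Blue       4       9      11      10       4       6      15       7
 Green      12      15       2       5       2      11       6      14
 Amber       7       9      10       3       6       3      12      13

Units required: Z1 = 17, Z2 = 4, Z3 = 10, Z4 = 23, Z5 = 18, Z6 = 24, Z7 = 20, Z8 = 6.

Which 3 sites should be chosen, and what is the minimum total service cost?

With exactly 3 open, each restaurant uses its cheapest among the chosen.
{Blue, Green, Amber}: Z1→Blue 4·17=68, Z2→Blue 9·4=36, Z3→Green 2·10=20, Z4→Amber 3·23=69, Z5→Green 2·18=36, Z6→Amber 3·24=72, Z7→Green 6·20=120, Z8→Blue 7·6=42. Service cost 463.
{Red, Green, Amber}: service cost 490
{Red, Blue, Green}: service cost 557
Among all 4 size-3 choices, {Blue, Green, Amber} is lowest.

Choose Blue, Green and Amber; total service cost 463.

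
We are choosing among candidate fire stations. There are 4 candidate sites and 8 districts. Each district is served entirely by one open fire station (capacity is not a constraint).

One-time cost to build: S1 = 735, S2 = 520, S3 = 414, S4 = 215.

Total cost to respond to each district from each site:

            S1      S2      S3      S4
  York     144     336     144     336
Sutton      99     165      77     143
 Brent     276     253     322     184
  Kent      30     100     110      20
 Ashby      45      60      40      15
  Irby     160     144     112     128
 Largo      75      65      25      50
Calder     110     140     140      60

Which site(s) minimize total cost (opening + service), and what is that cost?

Open S4 only; minimum total cost 1151.

For any fixed open set, each district goes to its cheapest open site; total = fixed + service.
{S4}: York→S4 336, Sutton→S4 143, Brent→S4 184, Kent→S4 20, Ashby→S4 15, Irby→S4 128, Largo→S4 50, Calder→S4 60. Service 936; fixed 215; total 1151.
{S3, S4}: York→S3 144, Sutton→S3 77, Brent→S4 184, Kent→S4 20, Ashby→S4 15, Irby→S3 112, Largo→S3 25, Calder→S4 60. Service 637; fixed 629; total 1266.
{S3}: service 970 + fixed 414 = 1384
{S1, S2, S3, S4}: service 637 + fixed 1884 = 2521
No other subset beats 1151.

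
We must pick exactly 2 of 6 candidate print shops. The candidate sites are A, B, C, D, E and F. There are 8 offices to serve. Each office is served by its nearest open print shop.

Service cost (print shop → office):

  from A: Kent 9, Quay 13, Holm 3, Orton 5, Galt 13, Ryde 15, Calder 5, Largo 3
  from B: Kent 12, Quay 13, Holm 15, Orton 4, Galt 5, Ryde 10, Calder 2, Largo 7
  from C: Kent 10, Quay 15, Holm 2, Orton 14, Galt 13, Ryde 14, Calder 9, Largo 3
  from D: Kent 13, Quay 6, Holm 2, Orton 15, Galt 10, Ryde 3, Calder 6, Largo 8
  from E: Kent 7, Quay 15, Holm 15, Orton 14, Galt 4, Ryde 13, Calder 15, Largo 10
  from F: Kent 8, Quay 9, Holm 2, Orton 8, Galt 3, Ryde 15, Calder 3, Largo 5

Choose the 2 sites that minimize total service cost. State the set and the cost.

With exactly 2 open, each office uses its cheapest among the chosen.
{D, F}: Kent→F 8, Quay→D 6, Holm→D 2, Orton→F 8, Galt→F 3, Ryde→D 3, Calder→F 3, Largo→F 5. Service cost 38.
{B, D}: service cost 41
{A, D}: service cost 43
Among all 15 size-2 choices, {D, F} is lowest.

Choose D and F; total service cost 38.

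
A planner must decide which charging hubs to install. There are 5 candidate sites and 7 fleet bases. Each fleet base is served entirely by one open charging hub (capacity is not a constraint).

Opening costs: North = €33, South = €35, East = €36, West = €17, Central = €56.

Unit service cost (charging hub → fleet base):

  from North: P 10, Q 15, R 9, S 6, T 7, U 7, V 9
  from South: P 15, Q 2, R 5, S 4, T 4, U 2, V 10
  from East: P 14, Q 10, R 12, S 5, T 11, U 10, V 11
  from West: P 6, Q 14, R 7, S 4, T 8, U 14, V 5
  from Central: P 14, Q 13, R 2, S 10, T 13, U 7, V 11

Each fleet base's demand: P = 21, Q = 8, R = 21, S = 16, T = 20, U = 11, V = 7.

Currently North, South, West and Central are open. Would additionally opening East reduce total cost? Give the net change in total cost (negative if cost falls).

No — net change +36 (cost rises by 36).

Current service cost with {North, South, West, Central}: 385.
Adding East: each fleet base re-picks its cheapest; new service cost 385, saving 0.
Extra fixed cost: 36. Net change = 36 − 0 = 36.
(Totals: 526 → 562.)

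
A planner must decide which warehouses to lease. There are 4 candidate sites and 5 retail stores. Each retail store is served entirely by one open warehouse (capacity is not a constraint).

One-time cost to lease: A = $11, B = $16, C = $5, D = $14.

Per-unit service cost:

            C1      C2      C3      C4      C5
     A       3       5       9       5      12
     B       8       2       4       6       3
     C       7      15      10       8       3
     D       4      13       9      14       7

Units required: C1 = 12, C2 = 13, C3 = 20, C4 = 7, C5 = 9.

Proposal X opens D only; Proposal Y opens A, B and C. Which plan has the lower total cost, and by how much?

Proposal Y is cheaper by 336.

Proposal X: {D}: C1→D 4·12=48, C2→D 13·13=169, C3→D 9·20=180, C4→D 14·7=98, C5→D 7·9=63. Service 558; fixed 14; total 572.
Proposal Y: {A, B, C}: C1→A 3·12=36, C2→B 2·13=26, C3→B 4·20=80, C4→A 5·7=35, C5→B 3·9=27. Service 204; fixed 32; total 236.
Difference: |572 − 236| = 336.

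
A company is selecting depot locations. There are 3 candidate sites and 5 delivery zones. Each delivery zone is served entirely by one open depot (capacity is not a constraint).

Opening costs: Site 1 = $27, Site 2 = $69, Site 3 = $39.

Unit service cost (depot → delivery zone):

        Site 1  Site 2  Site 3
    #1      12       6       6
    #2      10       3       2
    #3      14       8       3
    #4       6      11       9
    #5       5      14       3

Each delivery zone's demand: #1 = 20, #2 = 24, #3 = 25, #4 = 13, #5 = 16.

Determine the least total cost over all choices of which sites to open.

Minimum total cost: 435

For any fixed open set, each delivery zone goes to its cheapest open site; total = fixed + service.
{Site 1, Site 3}: #1→Site 3 6·20=120, #2→Site 3 2·24=48, #3→Site 3 3·25=75, #4→Site 1 6·13=78, #5→Site 3 3·16=48. Service 369; fixed 66; total 435.
{Site 3}: #1→Site 3 6·20=120, #2→Site 3 2·24=48, #3→Site 3 3·25=75, #4→Site 3 9·13=117, #5→Site 3 3·16=48. Service 408; fixed 39; total 447.
{Site 1, Site 2, Site 3}: #1→Site 2 6·20=120, #2→Site 3 2·24=48, #3→Site 3 3·25=75, #4→Site 1 6·13=78, #5→Site 3 3·16=48. Service 369; fixed 135; total 504.
{Site 1}: service 988 + fixed 27 = 1015
No other subset beats 435.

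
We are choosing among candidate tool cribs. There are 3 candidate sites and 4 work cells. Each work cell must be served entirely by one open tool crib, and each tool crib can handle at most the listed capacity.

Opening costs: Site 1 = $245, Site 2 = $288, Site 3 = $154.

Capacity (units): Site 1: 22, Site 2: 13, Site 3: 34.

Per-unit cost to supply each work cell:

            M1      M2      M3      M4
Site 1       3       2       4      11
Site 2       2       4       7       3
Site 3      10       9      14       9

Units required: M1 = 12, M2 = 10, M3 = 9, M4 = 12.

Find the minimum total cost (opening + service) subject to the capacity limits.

Minimum total cost: 669

Open {Site 1, Site 3}: M1→Site 1 3·12=36, M2→Site 3 9·10=90, M3→Site 1 4·9=36, M4→Site 3 9·12=108.
Loads: Site 1 carries 21/22, Site 3 carries 22/34. Service 270; fixed 399; total 669.
Next best feasible plan costs 683.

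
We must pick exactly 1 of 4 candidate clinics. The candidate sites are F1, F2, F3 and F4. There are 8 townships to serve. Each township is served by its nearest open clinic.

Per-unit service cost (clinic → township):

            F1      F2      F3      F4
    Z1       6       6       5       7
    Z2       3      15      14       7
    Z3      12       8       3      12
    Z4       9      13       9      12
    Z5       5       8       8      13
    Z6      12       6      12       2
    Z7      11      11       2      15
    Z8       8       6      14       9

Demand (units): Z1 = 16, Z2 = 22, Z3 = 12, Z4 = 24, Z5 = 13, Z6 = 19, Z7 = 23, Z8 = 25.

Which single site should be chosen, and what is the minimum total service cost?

With exactly 1 open, each township uses its cheapest among the chosen.
{F1}: Z1→F1 6·16=96, Z2→F1 3·22=66, Z3→F1 12·12=144, Z4→F1 9·24=216, Z5→F1 5·13=65, Z6→F1 12·19=228, Z7→F1 11·23=253, Z8→F1 8·25=200. Service cost 1268.
{F3}: service cost 1368
{F2}: service cost 1455
Among all 4 size-1 choices, {F1} is lowest.

Choose F1 only; total service cost 1268.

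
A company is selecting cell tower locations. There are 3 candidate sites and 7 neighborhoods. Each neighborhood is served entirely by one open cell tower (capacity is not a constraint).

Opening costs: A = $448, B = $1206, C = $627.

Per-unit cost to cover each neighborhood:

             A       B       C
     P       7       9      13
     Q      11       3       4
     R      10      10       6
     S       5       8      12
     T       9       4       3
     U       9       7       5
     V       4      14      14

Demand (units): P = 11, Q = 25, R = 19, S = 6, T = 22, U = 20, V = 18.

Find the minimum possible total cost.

Minimum total cost: 1470

For any fixed open set, each neighborhood goes to its cheapest open site; total = fixed + service.
{A}: P→A 7·11=77, Q→A 11·25=275, R→A 10·19=190, S→A 5·6=30, T→A 9·22=198, U→A 9·20=180, V→A 4·18=72. Service 1022; fixed 448; total 1470.
{C}: P→C 13·11=143, Q→C 4·25=100, R→C 6·19=114, S→C 12·6=72, T→C 3·22=66, U→C 5·20=100, V→C 14·18=252. Service 847; fixed 627; total 1474.
{A, C}: service 559 + fixed 1075 = 1634
{A, B, C}: service 534 + fixed 2281 = 2815
No other subset beats 1470.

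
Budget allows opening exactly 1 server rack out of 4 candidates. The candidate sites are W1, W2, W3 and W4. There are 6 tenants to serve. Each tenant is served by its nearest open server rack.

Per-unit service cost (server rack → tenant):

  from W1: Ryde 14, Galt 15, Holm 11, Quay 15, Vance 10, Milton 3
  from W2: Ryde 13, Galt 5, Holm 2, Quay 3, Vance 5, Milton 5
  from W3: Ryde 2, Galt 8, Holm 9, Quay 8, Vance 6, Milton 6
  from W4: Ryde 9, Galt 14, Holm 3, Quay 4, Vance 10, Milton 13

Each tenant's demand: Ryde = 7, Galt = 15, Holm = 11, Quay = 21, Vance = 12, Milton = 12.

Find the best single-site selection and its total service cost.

Choose W2 only; total service cost 371.

With exactly 1 open, each tenant uses its cheapest among the chosen.
{W2}: Ryde→W2 13·7=91, Galt→W2 5·15=75, Holm→W2 2·11=22, Quay→W2 3·21=63, Vance→W2 5·12=60, Milton→W2 5·12=60. Service cost 371.
{W3}: service cost 545
{W4}: service cost 666
Among all 4 size-1 choices, {W2} is lowest.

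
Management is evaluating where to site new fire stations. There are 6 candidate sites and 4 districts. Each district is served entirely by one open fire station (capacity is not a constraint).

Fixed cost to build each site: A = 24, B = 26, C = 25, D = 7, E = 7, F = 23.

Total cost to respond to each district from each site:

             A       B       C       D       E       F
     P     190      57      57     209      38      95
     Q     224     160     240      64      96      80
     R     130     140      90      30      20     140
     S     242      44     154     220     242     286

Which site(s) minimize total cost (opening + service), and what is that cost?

For any fixed open set, each district goes to its cheapest open site; total = fixed + service.
{B, D, E}: P→E 38, Q→D 64, R→E 20, S→B 44. Service 166; fixed 40; total 206.
{B, D}: P→B 57, Q→D 64, R→D 30, S→B 44. Service 195; fixed 33; total 228.
{B, D, E, F}: service 166 + fixed 63 = 229
{A, B, C, D, E, F}: service 166 + fixed 112 = 278
No other subset beats 206.

Open B, D and E; minimum total cost 206.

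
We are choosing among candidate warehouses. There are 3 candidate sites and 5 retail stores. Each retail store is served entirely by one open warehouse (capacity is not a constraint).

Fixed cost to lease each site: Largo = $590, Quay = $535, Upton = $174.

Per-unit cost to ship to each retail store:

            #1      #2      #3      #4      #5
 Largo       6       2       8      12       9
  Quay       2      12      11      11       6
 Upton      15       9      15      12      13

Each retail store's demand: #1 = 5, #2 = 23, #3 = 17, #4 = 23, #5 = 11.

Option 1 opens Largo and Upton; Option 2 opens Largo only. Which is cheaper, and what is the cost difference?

Option 2 is cheaper by 174.

Option 1: {Largo, Upton}: #1→Largo 6·5=30, #2→Largo 2·23=46, #3→Largo 8·17=136, #4→Largo 12·23=276, #5→Largo 9·11=99. Service 587; fixed 764; total 1351.
Option 2: {Largo}: #1→Largo 6·5=30, #2→Largo 2·23=46, #3→Largo 8·17=136, #4→Largo 12·23=276, #5→Largo 9·11=99. Service 587; fixed 590; total 1177.
Difference: |1351 − 1177| = 174.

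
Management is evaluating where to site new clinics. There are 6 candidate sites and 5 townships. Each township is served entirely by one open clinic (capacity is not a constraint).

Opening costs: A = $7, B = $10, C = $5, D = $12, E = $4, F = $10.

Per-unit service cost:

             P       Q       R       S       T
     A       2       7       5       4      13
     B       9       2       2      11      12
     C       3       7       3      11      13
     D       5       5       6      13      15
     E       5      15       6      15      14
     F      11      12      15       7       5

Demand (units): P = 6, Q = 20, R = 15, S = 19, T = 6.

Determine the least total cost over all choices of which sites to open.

For any fixed open set, each township goes to its cheapest open site; total = fixed + service.
{A, B, F}: P→A 2·6=12, Q→B 2·20=40, R→B 2·15=30, S→A 4·19=76, T→F 5·6=30. Service 188; fixed 27; total 215.
{A, B, E, F}: service 188 + fixed 31 = 219
{A, B, C, F}: P→A 2·6=12, Q→B 2·20=40, R→B 2·15=30, S→A 4·19=76, T→F 5·6=30. Service 188; fixed 32; total 220.
{A, B, C, D, E, F}: P→A 2·6=12, Q→B 2·20=40, R→B 2·15=30, S→A 4·19=76, T→F 5·6=30. Service 188; fixed 48; total 236.
No other subset beats 215.

Minimum total cost: 215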